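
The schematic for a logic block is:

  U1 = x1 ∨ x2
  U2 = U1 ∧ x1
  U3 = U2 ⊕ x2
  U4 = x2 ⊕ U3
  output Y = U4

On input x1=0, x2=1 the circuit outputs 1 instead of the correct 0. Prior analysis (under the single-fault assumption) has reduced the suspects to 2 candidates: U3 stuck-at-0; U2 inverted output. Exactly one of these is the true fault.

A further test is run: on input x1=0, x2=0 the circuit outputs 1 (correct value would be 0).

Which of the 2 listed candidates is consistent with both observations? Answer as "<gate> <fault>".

Evaluate each candidate on input x1=0, x2=0:
  U3 stuck-at-0: U1=0, U2=0, U3=0 [stuck-at-0], U4=0 → 0 — eliminated
  U2 inverted output: U1=0, U2=1 [inverted output], U3=1, U4=1 → 1 — matches
Only U2 inverted output reproduces the observed 1.

U2 inverted output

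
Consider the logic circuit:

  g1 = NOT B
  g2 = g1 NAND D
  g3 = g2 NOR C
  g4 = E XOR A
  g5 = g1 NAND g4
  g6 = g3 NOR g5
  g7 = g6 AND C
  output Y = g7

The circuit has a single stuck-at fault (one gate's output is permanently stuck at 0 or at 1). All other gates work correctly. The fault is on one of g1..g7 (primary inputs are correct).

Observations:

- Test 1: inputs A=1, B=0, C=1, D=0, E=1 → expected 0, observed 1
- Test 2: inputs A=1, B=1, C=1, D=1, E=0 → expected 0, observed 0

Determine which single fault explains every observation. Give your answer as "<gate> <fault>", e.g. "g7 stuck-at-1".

Fault-free values for test 1 (A=1, B=0, C=1, D=0, E=1): g1=1, g2=1, g3=0, g4=0, g5=1, g6=0, g7=0, giving Y=0. Observed 1.
Test 1: faults giving observed 1 are {g4 stuck-at-1, g5 stuck-at-0, g6 stuck-at-1, g7 stuck-at-1}.
Test 2 (A=1, B=1, C=1, D=1, E=0): fault-free g1=0, g2=1, g3=0, g4=1, g5=1, g6=0, g7=0 → 0; observed 0. Eliminates g5 stuck-at-0, g6 stuck-at-1, g7 stuck-at-1.
Only g4 stuck-at-1 is consistent with every test.

g4 stuck-at-1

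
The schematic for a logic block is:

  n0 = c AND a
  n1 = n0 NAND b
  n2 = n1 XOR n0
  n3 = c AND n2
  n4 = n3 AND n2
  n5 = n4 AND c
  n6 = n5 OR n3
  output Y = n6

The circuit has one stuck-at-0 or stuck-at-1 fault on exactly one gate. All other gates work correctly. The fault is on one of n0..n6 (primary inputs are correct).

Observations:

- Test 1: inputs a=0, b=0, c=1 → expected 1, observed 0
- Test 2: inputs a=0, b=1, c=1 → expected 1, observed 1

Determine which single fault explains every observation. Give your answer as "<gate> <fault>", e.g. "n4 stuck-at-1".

Fault-free values for test 1 (a=0, b=0, c=1): n0=0, n1=1, n2=1, n3=1, n4=1, n5=1, n6=1, giving Y=1. Observed 0.
Test 1: faults giving observed 0 are {n0 stuck-at-1, n1 stuck-at-0, n2 stuck-at-0, n3 stuck-at-0, n6 stuck-at-0}.
Test 2 (a=0, b=1, c=1): fault-free n0=0, n1=1, n2=1, n3=1, n4=1, n5=1, n6=1 → 1; observed 1. Eliminates n1 stuck-at-0, n2 stuck-at-0, n3 stuck-at-0, n6 stuck-at-0.
Only n0 stuck-at-1 is consistent with every test.

n0 stuck-at-1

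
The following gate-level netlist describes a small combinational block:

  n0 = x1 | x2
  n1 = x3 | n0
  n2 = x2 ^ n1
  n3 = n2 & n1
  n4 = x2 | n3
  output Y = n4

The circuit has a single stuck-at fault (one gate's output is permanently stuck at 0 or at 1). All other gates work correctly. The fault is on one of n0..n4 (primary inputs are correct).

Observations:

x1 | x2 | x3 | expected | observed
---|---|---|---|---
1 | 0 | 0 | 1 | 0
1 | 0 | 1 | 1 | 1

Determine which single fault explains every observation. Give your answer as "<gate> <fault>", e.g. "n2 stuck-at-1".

Fault-free values for test 1 (x1=1, x2=0, x3=0): n0=1, n1=1, n2=1, n3=1, n4=1, giving Y=1. Observed 0.
Test 1: faults giving observed 0 are {n0 stuck-at-0, n1 stuck-at-0, n2 stuck-at-0, n3 stuck-at-0, n4 stuck-at-0}.
Test 2 (x1=1, x2=0, x3=1): fault-free n0=1, n1=1, n2=1, n3=1, n4=1 → 1; observed 1. Eliminates n1 stuck-at-0, n2 stuck-at-0, n3 stuck-at-0, n4 stuck-at-0.
Only n0 stuck-at-0 is consistent with every test.

n0 stuck-at-0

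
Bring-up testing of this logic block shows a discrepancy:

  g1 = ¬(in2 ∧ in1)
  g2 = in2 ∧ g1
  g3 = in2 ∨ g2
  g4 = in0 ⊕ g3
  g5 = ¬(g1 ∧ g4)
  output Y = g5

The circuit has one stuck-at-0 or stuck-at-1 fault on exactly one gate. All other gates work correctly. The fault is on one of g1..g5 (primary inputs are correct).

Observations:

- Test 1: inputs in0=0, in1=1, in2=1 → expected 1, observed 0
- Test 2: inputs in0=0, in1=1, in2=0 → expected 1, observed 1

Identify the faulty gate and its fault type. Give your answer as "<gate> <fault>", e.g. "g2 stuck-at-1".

Fault-free values for test 1 (in0=0, in1=1, in2=1): g1=0, g2=0, g3=1, g4=1, g5=1, giving Y=1. Observed 0.
Test 1: faults giving observed 0 are {g1 stuck-at-1, g5 stuck-at-0}.
Test 2 (in0=0, in1=1, in2=0): fault-free g1=1, g2=0, g3=0, g4=0, g5=1 → 1; observed 1. Eliminates g5 stuck-at-0.
Only g1 stuck-at-1 is consistent with every test.

g1 stuck-at-1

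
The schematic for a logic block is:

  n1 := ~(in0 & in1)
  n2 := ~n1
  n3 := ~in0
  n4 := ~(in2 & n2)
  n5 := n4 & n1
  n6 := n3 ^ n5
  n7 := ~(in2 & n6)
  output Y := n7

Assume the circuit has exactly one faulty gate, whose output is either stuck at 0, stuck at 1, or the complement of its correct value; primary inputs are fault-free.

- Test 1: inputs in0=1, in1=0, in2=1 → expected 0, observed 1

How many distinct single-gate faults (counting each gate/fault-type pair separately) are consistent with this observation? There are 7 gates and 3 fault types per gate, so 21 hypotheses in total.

Fault-free: n1=1, n2=0, n3=0, n4=1, n5=1, n6=1, n7=0 → 0. Observed 1.
  n1: stuck-at-0, inverted output ✓; others ✗
  n2: stuck-at-1, inverted output ✓; others ✗
  n3: stuck-at-1, inverted output ✓; others ✗
  n4: stuck-at-0, inverted output ✓; others ✗
  n5: stuck-at-0, inverted output ✓; others ✗
  n6: stuck-at-0, inverted output ✓; others ✗
  n7: stuck-at-1, inverted output ✓; others ✗
Consistent faults: {n1 stuck-at-0, n1 inverted output, n2 stuck-at-1, n2 inverted output, n3 stuck-at-1, n3 inverted output, n4 stuck-at-0, n4 inverted output, n5 stuck-at-0, n5 inverted output, n6 stuck-at-0, n6 inverted output, n7 stuck-at-1, n7 inverted output} — 14 in all.

14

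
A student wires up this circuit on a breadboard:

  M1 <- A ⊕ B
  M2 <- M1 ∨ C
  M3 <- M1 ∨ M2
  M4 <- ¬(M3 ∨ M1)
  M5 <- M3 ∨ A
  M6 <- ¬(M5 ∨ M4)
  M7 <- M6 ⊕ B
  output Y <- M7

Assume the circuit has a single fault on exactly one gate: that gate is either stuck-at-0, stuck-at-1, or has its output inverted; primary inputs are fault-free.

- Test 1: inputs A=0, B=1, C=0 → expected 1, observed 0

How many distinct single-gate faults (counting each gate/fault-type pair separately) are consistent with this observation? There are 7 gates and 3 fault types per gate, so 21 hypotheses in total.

Fault-free: M1=1, M2=1, M3=1, M4=0, M5=1, M6=0, M7=1 → 1. Observed 0.
  M1: none of the 3 fault types match ✗
  M2: none of the 3 fault types match ✗
  M3: stuck-at-0, inverted output ✓; others ✗
  M4: none of the 3 fault types match ✗
  M5: stuck-at-0, inverted output ✓; others ✗
  M6: stuck-at-1, inverted output ✓; others ✗
  M7: stuck-at-0, inverted output ✓; others ✗
Consistent faults: {M3 stuck-at-0, M3 inverted output, M5 stuck-at-0, M5 inverted output, M6 stuck-at-1, M6 inverted output, M7 stuck-at-0, M7 inverted output} — 8 in all.

8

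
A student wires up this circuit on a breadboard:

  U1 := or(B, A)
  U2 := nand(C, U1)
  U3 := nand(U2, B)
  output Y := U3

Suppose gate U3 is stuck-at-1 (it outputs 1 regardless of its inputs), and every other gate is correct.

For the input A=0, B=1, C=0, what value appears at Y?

1

Propagate with U3 forced: U1=1, U2=1, U3=1 [stuck-at-1].
So Y = 1. (Without the fault it would be 0.)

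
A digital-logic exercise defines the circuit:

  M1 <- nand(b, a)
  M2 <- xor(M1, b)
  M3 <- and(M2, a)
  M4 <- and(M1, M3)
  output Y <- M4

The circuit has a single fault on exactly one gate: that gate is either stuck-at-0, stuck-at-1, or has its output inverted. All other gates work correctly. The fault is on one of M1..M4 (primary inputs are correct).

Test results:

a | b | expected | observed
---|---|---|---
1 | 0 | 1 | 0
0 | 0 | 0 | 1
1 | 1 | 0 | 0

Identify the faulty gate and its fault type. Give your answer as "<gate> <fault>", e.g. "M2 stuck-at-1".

Fault-free values for test 1 (a=1, b=0): M1=1, M2=1, M3=1, M4=1, giving Y=1. Observed 0.
Test 1: faults giving observed 0 are {M1 stuck-at-0, M1 inverted output, M2 stuck-at-0, M2 inverted output, M3 stuck-at-0, M3 inverted output, M4 stuck-at-0, M4 inverted output}.
Test 2 (a=0, b=0): fault-free M1=1, M2=1, M3=0, M4=0 → 0; observed 1. Eliminates M1 stuck-at-0, M1 inverted output, M2 stuck-at-0, M2 inverted output, M3 stuck-at-0, M4 stuck-at-0.
Test 3 (a=1, b=1): fault-free M1=0, M2=1, M3=1, M4=0 → 0; observed 0. Eliminates M4 inverted output.
Only M3 inverted output is consistent with every test.

M3 inverted output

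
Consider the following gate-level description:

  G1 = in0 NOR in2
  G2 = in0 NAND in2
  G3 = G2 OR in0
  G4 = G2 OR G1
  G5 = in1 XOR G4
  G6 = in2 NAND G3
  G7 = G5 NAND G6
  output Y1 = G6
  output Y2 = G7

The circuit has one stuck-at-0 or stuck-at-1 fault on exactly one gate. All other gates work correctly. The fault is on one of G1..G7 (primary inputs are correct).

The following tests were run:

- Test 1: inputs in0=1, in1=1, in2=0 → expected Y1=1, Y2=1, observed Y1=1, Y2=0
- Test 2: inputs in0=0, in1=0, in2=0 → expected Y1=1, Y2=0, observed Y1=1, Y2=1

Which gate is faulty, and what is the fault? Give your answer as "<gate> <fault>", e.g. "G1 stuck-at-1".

G4 stuck-at-0

Fault-free values for test 1 (in0=1, in1=1, in2=0): G1=0, G2=1, G3=1, G4=1, G5=0, G6=1, G7=1, giving Y1=1, Y2=1. Observed Y1=1, Y2=0.
Test 1: faults giving observed Y1=1, Y2=0 are {G2 stuck-at-0, G4 stuck-at-0, G5 stuck-at-1, G7 stuck-at-0}.
Test 2 (in0=0, in1=0, in2=0): fault-free G1=1, G2=1, G3=1, G4=1, G5=1, G6=1, G7=0 → Y1=1, Y2=0; observed Y1=1, Y2=1. Eliminates G2 stuck-at-0, G5 stuck-at-1, G7 stuck-at-0.
Only G4 stuck-at-0 is consistent with every test.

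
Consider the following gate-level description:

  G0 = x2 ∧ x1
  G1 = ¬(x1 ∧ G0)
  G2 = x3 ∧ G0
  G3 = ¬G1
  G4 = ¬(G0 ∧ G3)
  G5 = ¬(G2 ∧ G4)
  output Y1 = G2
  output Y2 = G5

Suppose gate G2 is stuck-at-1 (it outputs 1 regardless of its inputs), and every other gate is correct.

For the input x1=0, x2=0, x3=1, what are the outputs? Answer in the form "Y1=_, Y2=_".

Propagate with G2 forced: G0=0, G1=1, G2=1 [stuck-at-1], G3=0, G4=1, G5=0.
So the outputs are Y1=1, Y2=0. (Without the fault they would be Y1=0, Y2=1.)

Y1=1, Y2=0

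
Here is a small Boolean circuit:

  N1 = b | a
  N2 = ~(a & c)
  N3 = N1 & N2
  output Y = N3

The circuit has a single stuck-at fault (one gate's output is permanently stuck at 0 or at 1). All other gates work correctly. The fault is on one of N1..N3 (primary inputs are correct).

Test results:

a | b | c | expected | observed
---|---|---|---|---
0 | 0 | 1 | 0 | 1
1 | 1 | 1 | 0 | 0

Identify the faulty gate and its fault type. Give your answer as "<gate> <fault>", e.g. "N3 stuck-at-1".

N1 stuck-at-1

Fault-free values for test 1 (a=0, b=0, c=1): N1=0, N2=1, N3=0, giving Y=0. Observed 1.
Test 1: faults giving observed 1 are {N1 stuck-at-1, N3 stuck-at-1}.
Test 2 (a=1, b=1, c=1): fault-free N1=1, N2=0, N3=0 → 0; observed 0. Eliminates N3 stuck-at-1.
Only N1 stuck-at-1 is consistent with every test.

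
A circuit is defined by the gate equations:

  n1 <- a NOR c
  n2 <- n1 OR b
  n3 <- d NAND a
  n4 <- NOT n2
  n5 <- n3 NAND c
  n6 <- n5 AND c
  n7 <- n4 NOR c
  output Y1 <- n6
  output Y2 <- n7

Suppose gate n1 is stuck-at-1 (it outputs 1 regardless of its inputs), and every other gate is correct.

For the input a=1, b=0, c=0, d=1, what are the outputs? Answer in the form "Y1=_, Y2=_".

Y1=0, Y2=1

Propagate with n1 forced: n1=1 [stuck-at-1], n2=1, n3=0, n4=0, n5=1, n6=0, n7=1.
So the outputs are Y1=0, Y2=1. (Without the fault they would be Y1=0, Y2=0.)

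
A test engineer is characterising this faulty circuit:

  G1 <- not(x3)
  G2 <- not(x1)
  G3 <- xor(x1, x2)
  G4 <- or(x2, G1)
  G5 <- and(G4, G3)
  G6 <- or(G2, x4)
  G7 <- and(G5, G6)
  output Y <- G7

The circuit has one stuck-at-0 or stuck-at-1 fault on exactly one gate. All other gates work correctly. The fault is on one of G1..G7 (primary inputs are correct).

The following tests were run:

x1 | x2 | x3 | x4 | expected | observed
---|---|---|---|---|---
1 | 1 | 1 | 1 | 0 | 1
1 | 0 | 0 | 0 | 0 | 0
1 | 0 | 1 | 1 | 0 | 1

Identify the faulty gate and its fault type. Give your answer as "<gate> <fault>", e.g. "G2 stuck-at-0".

Fault-free values for test 1 (x1=1, x2=1, x3=1, x4=1): G1=0, G2=0, G3=0, G4=1, G5=0, G6=1, G7=0, giving Y=0. Observed 1.
Test 1: faults giving observed 1 are {G3 stuck-at-1, G5 stuck-at-1, G7 stuck-at-1}.
Test 2 (x1=1, x2=0, x3=0, x4=0): fault-free G1=1, G2=0, G3=1, G4=1, G5=1, G6=0, G7=0 → 0; observed 0. Eliminates G7 stuck-at-1.
Test 3 (x1=1, x2=0, x3=1, x4=1): fault-free G1=0, G2=0, G3=1, G4=0, G5=0, G6=1, G7=0 → 0; observed 1. Eliminates G3 stuck-at-1.
Only G5 stuck-at-1 is consistent with every test.

G5 stuck-at-1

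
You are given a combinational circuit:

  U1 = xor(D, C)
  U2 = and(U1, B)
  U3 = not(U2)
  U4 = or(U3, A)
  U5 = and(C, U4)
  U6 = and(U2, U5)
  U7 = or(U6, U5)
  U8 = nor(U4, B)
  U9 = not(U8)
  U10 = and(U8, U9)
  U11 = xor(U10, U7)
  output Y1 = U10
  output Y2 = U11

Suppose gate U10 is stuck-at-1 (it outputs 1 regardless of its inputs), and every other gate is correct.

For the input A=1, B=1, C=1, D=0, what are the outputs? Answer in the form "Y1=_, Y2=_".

Propagate with U10 forced: U1=1, U2=1, U3=0, U4=1, U5=1, U6=1, U7=1, U8=0, U9=1, U10=1 [stuck-at-1], U11=0.
So the outputs are Y1=1, Y2=0. (Without the fault they would be Y1=0, Y2=1.)

Y1=1, Y2=0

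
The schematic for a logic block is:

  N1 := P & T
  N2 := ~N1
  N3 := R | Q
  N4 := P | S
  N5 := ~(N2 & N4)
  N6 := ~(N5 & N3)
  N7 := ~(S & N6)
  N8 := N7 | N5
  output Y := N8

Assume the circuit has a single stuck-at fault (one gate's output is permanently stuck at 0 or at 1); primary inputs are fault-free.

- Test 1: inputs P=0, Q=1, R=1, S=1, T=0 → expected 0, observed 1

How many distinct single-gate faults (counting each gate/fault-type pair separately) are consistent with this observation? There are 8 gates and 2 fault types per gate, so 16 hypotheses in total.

7

Fault-free: N1=0, N2=1, N3=1, N4=1, N5=0, N6=1, N7=0, N8=0 → 0. Observed 1.
  N1: stuck-at-1 ✓; others ✗
  N2: stuck-at-0 ✓; others ✗
  N3: none of the 2 fault types match ✗
  N4: stuck-at-0 ✓; others ✗
  N5: stuck-at-1 ✓; others ✗
  N6: stuck-at-0 ✓; others ✗
  N7: stuck-at-1 ✓; others ✗
  N8: stuck-at-1 ✓; others ✗
Consistent faults: {N1 stuck-at-1, N2 stuck-at-0, N4 stuck-at-0, N5 stuck-at-1, N6 stuck-at-0, N7 stuck-at-1, N8 stuck-at-1} — 7 in all.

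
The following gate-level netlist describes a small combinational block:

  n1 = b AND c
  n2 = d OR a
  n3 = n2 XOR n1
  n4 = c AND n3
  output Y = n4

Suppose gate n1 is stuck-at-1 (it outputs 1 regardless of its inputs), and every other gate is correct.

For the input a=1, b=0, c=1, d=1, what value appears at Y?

0

Propagate with n1 forced: n1=1 [stuck-at-1], n2=1, n3=0, n4=0.
So Y = 0. (Without the fault it would be 1.)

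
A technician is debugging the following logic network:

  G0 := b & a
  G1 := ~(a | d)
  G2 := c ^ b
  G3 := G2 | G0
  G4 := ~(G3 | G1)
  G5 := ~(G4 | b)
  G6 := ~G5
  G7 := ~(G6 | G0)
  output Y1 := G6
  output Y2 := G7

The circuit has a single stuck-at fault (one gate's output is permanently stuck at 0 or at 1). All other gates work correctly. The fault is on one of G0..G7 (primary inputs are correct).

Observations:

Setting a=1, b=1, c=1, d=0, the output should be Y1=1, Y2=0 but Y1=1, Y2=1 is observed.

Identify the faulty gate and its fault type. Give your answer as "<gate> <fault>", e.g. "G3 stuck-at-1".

G7 stuck-at-1

Fault-free values for test 1 (a=1, b=1, c=1, d=0): G0=1, G1=0, G2=0, G3=1, G4=0, G5=0, G6=1, G7=0, giving Y1=1, Y2=0. Observed Y1=1, Y2=1.
Test 1: faults giving observed Y1=1, Y2=1 are {G7 stuck-at-1}.
Only G7 stuck-at-1 is consistent with every test.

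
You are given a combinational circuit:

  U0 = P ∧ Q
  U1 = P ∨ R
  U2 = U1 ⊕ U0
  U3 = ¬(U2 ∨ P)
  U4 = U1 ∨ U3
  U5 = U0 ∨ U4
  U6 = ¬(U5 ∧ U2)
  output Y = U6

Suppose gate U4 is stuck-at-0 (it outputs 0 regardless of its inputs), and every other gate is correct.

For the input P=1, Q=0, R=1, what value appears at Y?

Propagate with U4 forced: U0=0, U1=1, U2=1, U3=0, U4=0 [stuck-at-0], U5=0, U6=1.
So Y = 1. (Without the fault it would be 0.)

1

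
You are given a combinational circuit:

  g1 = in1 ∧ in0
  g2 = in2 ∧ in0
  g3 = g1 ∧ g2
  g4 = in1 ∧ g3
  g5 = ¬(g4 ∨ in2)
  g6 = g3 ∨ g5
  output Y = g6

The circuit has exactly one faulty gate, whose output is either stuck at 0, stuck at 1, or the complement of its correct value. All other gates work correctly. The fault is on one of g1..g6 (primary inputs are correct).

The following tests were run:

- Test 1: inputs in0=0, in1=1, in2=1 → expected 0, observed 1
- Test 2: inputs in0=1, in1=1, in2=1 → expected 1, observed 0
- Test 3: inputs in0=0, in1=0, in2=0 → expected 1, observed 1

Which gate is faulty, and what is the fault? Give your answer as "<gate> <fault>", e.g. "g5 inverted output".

g3 inverted output

Fault-free values for test 1 (in0=0, in1=1, in2=1): g1=0, g2=0, g3=0, g4=0, g5=0, g6=0, giving Y=0. Observed 1.
Test 1: faults giving observed 1 are {g3 stuck-at-1, g3 inverted output, g5 stuck-at-1, g5 inverted output, g6 stuck-at-1, g6 inverted output}.
Test 2 (in0=1, in1=1, in2=1): fault-free g1=1, g2=1, g3=1, g4=1, g5=0, g6=1 → 1; observed 0. Eliminates g3 stuck-at-1, g5 stuck-at-1, g5 inverted output, g6 stuck-at-1.
Test 3 (in0=0, in1=0, in2=0): fault-free g1=0, g2=0, g3=0, g4=0, g5=1, g6=1 → 1; observed 1. Eliminates g6 inverted output.
Only g3 inverted output is consistent with every test.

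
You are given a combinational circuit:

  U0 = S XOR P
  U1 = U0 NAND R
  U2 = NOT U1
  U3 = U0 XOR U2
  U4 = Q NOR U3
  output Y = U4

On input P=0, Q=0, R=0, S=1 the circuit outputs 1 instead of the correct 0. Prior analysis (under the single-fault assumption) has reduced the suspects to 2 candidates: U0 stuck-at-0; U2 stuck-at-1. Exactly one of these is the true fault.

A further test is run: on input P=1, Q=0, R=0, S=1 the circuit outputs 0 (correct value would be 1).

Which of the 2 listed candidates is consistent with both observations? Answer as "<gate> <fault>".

Evaluate each candidate on input P=1, Q=0, R=0, S=1:
  U0 stuck-at-0: U0=0 [stuck-at-0], U1=1, U2=0, U3=0, U4=1 → 1 — eliminated
  U2 stuck-at-1: U0=0, U1=1, U2=1 [stuck-at-1], U3=1, U4=0 → 0 — matches
Only U2 stuck-at-1 reproduces the observed 0.

U2 stuck-at-1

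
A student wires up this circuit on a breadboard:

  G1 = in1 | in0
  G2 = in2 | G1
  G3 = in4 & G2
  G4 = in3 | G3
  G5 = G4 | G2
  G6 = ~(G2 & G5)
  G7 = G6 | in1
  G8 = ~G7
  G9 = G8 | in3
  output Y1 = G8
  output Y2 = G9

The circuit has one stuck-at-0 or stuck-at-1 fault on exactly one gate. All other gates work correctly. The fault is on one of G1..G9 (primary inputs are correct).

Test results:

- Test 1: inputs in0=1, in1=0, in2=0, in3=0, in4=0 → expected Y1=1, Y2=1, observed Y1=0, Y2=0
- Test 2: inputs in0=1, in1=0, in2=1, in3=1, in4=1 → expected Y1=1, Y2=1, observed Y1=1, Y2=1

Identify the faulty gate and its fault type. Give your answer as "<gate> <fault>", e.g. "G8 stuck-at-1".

Fault-free values for test 1 (in0=1, in1=0, in2=0, in3=0, in4=0): G1=1, G2=1, G3=0, G4=0, G5=1, G6=0, G7=0, G8=1, G9=1, giving Y1=1, Y2=1. Observed Y1=0, Y2=0.
Test 1: faults giving observed Y1=0, Y2=0 are {G1 stuck-at-0, G2 stuck-at-0, G5 stuck-at-0, G6 stuck-at-1, G7 stuck-at-1, G8 stuck-at-0}.
Test 2 (in0=1, in1=0, in2=1, in3=1, in4=1): fault-free G1=1, G2=1, G3=1, G4=1, G5=1, G6=0, G7=0, G8=1, G9=1 → Y1=1, Y2=1; observed Y1=1, Y2=1. Eliminates G2 stuck-at-0, G5 stuck-at-0, G6 stuck-at-1, G7 stuck-at-1, G8 stuck-at-0.
Only G1 stuck-at-0 is consistent with every test.

G1 stuck-at-0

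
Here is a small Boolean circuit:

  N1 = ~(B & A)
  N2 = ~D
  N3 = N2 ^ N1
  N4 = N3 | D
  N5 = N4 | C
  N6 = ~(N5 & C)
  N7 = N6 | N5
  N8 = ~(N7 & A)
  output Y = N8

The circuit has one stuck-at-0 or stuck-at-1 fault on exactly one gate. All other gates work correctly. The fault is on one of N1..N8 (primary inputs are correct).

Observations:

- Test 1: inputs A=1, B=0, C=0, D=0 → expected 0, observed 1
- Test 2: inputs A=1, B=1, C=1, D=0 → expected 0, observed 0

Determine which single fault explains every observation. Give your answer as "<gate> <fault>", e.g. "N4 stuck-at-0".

Fault-free values for test 1 (A=1, B=0, C=0, D=0): N1=1, N2=1, N3=0, N4=0, N5=0, N6=1, N7=1, N8=0, giving Y=0. Observed 1.
Test 1: faults giving observed 1 are {N6 stuck-at-0, N7 stuck-at-0, N8 stuck-at-1}.
Test 2 (A=1, B=1, C=1, D=0): fault-free N1=0, N2=1, N3=1, N4=1, N5=1, N6=0, N7=1, N8=0 → 0; observed 0. Eliminates N7 stuck-at-0, N8 stuck-at-1.
Only N6 stuck-at-0 is consistent with every test.

N6 stuck-at-0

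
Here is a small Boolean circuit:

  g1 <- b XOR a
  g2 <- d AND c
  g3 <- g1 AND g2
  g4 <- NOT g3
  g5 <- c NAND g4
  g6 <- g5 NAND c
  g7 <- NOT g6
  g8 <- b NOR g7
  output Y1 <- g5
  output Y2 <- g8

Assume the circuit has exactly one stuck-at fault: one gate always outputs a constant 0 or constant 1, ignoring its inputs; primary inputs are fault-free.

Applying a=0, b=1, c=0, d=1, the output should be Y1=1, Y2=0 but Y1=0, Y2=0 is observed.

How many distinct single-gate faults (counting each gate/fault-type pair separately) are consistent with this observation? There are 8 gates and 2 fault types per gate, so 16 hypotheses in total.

1

Fault-free: g1=1, g2=0, g3=0, g4=1, g5=1, g6=1, g7=0, g8=0 → Y1=1, Y2=0. Observed Y1=0, Y2=0.
  g1: none of the 2 fault types match ✗
  g2: none of the 2 fault types match ✗
  g3: none of the 2 fault types match ✗
  g4: none of the 2 fault types match ✗
  g5: stuck-at-0 ✓; others ✗
  g6: none of the 2 fault types match ✗
  g7: none of the 2 fault types match ✗
  g8: none of the 2 fault types match ✗
Consistent faults: {g5 stuck-at-0} — 1 in all.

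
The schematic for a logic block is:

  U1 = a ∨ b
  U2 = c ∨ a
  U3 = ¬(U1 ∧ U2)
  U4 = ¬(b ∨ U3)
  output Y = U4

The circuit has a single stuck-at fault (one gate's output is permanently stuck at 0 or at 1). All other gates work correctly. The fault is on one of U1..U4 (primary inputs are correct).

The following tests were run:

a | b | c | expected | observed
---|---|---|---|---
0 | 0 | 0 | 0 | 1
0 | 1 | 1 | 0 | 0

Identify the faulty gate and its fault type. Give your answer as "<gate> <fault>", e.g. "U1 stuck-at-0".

Fault-free values for test 1 (a=0, b=0, c=0): U1=0, U2=0, U3=1, U4=0, giving Y=0. Observed 1.
Test 1: faults giving observed 1 are {U3 stuck-at-0, U4 stuck-at-1}.
Test 2 (a=0, b=1, c=1): fault-free U1=1, U2=1, U3=0, U4=0 → 0; observed 0. Eliminates U4 stuck-at-1.
Only U3 stuck-at-0 is consistent with every test.

U3 stuck-at-0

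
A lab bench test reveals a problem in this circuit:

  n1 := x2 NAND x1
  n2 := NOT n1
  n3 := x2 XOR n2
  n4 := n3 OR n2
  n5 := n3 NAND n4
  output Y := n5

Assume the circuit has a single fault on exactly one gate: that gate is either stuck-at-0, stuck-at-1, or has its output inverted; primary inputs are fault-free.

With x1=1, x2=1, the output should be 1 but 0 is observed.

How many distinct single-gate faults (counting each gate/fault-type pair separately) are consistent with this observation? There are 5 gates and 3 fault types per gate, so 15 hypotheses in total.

Fault-free: n1=0, n2=1, n3=0, n4=1, n5=1 → 1. Observed 0.
  n1: stuck-at-1, inverted output ✓; others ✗
  n2: stuck-at-0, inverted output ✓; others ✗
  n3: stuck-at-1, inverted output ✓; others ✗
  n4: none of the 3 fault types match ✗
  n5: stuck-at-0, inverted output ✓; others ✗
Consistent faults: {n1 stuck-at-1, n1 inverted output, n2 stuck-at-0, n2 inverted output, n3 stuck-at-1, n3 inverted output, n5 stuck-at-0, n5 inverted output} — 8 in all.

8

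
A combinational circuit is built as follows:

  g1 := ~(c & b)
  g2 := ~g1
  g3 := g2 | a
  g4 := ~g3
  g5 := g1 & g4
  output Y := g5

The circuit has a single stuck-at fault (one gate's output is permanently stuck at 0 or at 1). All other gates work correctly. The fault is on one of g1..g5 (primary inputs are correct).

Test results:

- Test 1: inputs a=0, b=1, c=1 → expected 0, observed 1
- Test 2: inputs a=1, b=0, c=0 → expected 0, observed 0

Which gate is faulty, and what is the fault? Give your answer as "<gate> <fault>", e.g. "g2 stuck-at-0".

Fault-free values for test 1 (a=0, b=1, c=1): g1=0, g2=1, g3=1, g4=0, g5=0, giving Y=0. Observed 1.
Test 1: faults giving observed 1 are {g1 stuck-at-1, g5 stuck-at-1}.
Test 2 (a=1, b=0, c=0): fault-free g1=1, g2=0, g3=1, g4=0, g5=0 → 0; observed 0. Eliminates g5 stuck-at-1.
Only g1 stuck-at-1 is consistent with every test.

g1 stuck-at-1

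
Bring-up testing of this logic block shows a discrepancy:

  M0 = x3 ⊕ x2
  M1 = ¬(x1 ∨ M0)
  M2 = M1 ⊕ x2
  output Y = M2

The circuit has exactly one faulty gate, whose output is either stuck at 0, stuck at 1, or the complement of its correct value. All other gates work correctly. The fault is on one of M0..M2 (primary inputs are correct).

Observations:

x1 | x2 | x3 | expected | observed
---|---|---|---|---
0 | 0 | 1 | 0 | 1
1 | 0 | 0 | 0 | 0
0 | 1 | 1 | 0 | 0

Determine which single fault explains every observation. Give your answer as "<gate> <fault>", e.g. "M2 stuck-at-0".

M0 stuck-at-0

Fault-free values for test 1 (x1=0, x2=0, x3=1): M0=1, M1=0, M2=0, giving Y=0. Observed 1.
Test 1: faults giving observed 1 are {M0 stuck-at-0, M0 inverted output, M1 stuck-at-1, M1 inverted output, M2 stuck-at-1, M2 inverted output}.
Test 2 (x1=1, x2=0, x3=0): fault-free M0=0, M1=0, M2=0 → 0; observed 0. Eliminates M1 stuck-at-1, M1 inverted output, M2 stuck-at-1, M2 inverted output.
Test 3 (x1=0, x2=1, x3=1): fault-free M0=0, M1=1, M2=0 → 0; observed 0. Eliminates M0 inverted output.
Only M0 stuck-at-0 is consistent with every test.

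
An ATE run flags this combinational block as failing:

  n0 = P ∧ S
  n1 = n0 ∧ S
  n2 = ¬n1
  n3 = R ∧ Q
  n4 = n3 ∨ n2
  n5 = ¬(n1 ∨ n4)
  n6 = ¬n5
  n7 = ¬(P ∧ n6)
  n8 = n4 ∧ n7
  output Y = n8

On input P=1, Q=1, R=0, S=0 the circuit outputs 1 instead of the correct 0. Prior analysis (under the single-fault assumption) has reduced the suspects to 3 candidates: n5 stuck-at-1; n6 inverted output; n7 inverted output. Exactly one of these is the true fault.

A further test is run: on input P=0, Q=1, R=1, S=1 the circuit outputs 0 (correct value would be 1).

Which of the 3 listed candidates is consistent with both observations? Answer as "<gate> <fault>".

Evaluate each candidate on input P=0, Q=1, R=1, S=1:
  n5 stuck-at-1: n0=0, n1=0, n2=1, n3=1, n4=1, n5=1 [stuck-at-1], n6=0, n7=1, n8=1 → 1 — eliminated
  n6 inverted output: n0=0, n1=0, n2=1, n3=1, n4=1, n5=0, n6=0 [inverted output], n7=1, n8=1 → 1 — eliminated
  n7 inverted output: n0=0, n1=0, n2=1, n3=1, n4=1, n5=0, n6=1, n7=0 [inverted output], n8=0 → 0 — matches
Only n7 inverted output reproduces the observed 0.

n7 inverted output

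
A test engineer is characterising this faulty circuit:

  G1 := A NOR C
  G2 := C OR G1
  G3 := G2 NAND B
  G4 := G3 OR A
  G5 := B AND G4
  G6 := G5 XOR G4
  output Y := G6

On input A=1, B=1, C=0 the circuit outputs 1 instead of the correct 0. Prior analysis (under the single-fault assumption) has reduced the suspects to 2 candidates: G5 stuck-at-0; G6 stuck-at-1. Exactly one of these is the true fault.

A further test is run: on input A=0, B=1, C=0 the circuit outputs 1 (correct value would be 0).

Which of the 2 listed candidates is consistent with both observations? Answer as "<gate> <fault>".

G6 stuck-at-1

Evaluate each candidate on input A=0, B=1, C=0:
  G5 stuck-at-0: G1=1, G2=1, G3=0, G4=0, G5=0 [stuck-at-0], G6=0 → 0 — eliminated
  G6 stuck-at-1: G1=1, G2=1, G3=0, G4=0, G5=0, G6=1 [stuck-at-1] → 1 — matches
Only G6 stuck-at-1 reproduces the observed 1.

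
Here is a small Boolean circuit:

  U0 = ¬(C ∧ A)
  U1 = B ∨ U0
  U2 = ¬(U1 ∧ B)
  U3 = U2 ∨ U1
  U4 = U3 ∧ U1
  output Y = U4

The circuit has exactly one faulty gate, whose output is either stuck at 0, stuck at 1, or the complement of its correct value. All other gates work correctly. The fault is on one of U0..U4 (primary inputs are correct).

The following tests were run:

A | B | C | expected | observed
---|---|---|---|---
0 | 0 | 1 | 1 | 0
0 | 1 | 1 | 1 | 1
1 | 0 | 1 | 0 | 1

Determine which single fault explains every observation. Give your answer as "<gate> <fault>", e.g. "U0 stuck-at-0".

Fault-free values for test 1 (A=0, B=0, C=1): U0=1, U1=1, U2=1, U3=1, U4=1, giving Y=1. Observed 0.
Test 1: faults giving observed 0 are {U0 stuck-at-0, U0 inverted output, U1 stuck-at-0, U1 inverted output, U3 stuck-at-0, U3 inverted output, U4 stuck-at-0, U4 inverted output}.
Test 2 (A=0, B=1, C=1): fault-free U0=1, U1=1, U2=0, U3=1, U4=1 → 1; observed 1. Eliminates U1 stuck-at-0, U1 inverted output, U3 stuck-at-0, U3 inverted output, U4 stuck-at-0, U4 inverted output.
Test 3 (A=1, B=0, C=1): fault-free U0=0, U1=0, U2=1, U3=1, U4=0 → 0; observed 1. Eliminates U0 stuck-at-0.
Only U0 inverted output is consistent with every test.

U0 inverted output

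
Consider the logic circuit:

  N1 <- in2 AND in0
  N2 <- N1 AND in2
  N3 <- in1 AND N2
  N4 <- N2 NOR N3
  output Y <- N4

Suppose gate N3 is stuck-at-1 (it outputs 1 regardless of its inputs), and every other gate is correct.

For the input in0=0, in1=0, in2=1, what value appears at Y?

0

Propagate with N3 forced: N1=0, N2=0, N3=1 [stuck-at-1], N4=0.
So Y = 0. (Without the fault it would be 1.)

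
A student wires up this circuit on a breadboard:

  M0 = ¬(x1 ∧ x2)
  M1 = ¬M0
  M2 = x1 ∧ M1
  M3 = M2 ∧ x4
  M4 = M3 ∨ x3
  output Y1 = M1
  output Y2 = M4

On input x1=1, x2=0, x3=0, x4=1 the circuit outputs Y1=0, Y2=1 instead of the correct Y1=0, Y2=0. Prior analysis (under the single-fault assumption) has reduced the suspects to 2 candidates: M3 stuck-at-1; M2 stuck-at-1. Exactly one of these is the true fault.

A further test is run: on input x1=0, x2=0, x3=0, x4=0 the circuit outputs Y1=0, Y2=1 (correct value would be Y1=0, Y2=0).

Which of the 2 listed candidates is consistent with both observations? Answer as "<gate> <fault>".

Evaluate each candidate on input x1=0, x2=0, x3=0, x4=0:
  M3 stuck-at-1: M0=1, M1=0, M2=0, M3=1 [stuck-at-1], M4=1 → Y1=0, Y2=1 — matches
  M2 stuck-at-1: M0=1, M1=0, M2=1 [stuck-at-1], M3=0, M4=0 → Y1=0, Y2=0 — eliminated
Only M3 stuck-at-1 reproduces the observed Y1=0, Y2=1.

M3 stuck-at-1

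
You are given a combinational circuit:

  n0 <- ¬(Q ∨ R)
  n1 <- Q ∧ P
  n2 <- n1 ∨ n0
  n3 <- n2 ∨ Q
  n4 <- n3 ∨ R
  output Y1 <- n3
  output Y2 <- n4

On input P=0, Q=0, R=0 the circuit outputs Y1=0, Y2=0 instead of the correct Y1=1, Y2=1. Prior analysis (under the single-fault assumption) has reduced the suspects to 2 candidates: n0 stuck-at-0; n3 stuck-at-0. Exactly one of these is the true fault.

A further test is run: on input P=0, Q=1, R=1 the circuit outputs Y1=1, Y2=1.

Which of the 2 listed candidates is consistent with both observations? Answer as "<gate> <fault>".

Evaluate each candidate on input P=0, Q=1, R=1:
  n0 stuck-at-0: n0=0 [stuck-at-0], n1=0, n2=0, n3=1, n4=1 → Y1=1, Y2=1 — matches
  n3 stuck-at-0: n0=0, n1=0, n2=0, n3=0 [stuck-at-0], n4=1 → Y1=0, Y2=1 — eliminated
Only n0 stuck-at-0 reproduces the observed Y1=1, Y2=1.

n0 stuck-at-0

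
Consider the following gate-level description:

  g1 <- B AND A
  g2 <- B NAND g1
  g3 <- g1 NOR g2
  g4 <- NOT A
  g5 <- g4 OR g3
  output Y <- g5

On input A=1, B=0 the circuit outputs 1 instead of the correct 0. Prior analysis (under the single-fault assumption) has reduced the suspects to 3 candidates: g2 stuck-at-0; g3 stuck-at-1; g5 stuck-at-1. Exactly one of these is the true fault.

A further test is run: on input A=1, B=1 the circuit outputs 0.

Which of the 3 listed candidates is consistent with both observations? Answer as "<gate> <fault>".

g2 stuck-at-0

Evaluate each candidate on input A=1, B=1:
  g2 stuck-at-0: g1=1, g2=0 [stuck-at-0], g3=0, g4=0, g5=0 → 0 — matches
  g3 stuck-at-1: g1=1, g2=0, g3=1 [stuck-at-1], g4=0, g5=1 → 1 — eliminated
  g5 stuck-at-1: g1=1, g2=0, g3=0, g4=0, g5=1 [stuck-at-1] → 1 — eliminated
Only g2 stuck-at-0 reproduces the observed 0.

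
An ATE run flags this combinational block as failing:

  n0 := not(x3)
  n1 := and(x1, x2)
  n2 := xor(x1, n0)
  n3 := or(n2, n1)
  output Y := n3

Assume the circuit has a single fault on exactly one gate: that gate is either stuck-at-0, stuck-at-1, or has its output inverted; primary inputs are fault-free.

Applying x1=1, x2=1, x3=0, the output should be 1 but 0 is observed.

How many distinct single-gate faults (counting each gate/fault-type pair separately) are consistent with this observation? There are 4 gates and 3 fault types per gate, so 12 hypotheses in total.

Fault-free: n0=1, n1=1, n2=0, n3=1 → 1. Observed 0.
  n0 stuck-at-0: output 1 ✗
  n0 stuck-at-1: output 1 ✗
  n0 inverted output: output 1 ✗
  n1 stuck-at-0: output 0 ✓
  n1 stuck-at-1: output 1 ✗
  n1 inverted output: output 0 ✓
  n2 stuck-at-0: output 1 ✗
  n2 stuck-at-1: output 1 ✗
  n2 inverted output: output 1 ✗
  n3 stuck-at-0: output 0 ✓
  n3 stuck-at-1: output 1 ✗
  n3 inverted output: output 0 ✓
Consistent faults: {n1 stuck-at-0, n1 inverted output, n3 stuck-at-0, n3 inverted output} — 4 in all.

4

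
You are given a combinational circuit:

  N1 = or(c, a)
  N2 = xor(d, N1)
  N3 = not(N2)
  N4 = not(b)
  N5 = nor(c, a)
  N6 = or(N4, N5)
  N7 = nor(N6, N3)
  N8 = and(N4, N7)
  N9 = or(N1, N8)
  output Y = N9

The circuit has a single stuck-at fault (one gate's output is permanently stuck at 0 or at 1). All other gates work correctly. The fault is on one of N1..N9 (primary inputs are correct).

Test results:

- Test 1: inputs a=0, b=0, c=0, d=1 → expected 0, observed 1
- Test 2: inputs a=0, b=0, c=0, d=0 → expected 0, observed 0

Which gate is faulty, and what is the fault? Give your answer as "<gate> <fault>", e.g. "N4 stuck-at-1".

N6 stuck-at-0

Fault-free values for test 1 (a=0, b=0, c=0, d=1): N1=0, N2=1, N3=0, N4=1, N5=1, N6=1, N7=0, N8=0, N9=0, giving Y=0. Observed 1.
Test 1: faults giving observed 1 are {N1 stuck-at-1, N6 stuck-at-0, N7 stuck-at-1, N8 stuck-at-1, N9 stuck-at-1}.
Test 2 (a=0, b=0, c=0, d=0): fault-free N1=0, N2=0, N3=1, N4=1, N5=1, N6=1, N7=0, N8=0, N9=0 → 0; observed 0. Eliminates N1 stuck-at-1, N7 stuck-at-1, N8 stuck-at-1, N9 stuck-at-1.
Only N6 stuck-at-0 is consistent with every test.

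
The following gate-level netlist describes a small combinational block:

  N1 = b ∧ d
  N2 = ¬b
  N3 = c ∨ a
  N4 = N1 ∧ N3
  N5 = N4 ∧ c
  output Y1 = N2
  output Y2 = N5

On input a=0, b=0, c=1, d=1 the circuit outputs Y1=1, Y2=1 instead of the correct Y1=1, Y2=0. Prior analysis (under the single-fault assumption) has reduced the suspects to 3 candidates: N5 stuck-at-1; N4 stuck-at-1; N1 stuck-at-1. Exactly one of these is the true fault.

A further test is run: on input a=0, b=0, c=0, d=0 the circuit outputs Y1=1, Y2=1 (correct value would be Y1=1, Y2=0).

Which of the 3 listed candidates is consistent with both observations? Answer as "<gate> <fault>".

Evaluate each candidate on input a=0, b=0, c=0, d=0:
  N5 stuck-at-1: N1=0, N2=1, N3=0, N4=0, N5=1 [stuck-at-1] → Y1=1, Y2=1 — matches
  N4 stuck-at-1: N1=0, N2=1, N3=0, N4=1 [stuck-at-1], N5=0 → Y1=1, Y2=0 — eliminated
  N1 stuck-at-1: N1=1 [stuck-at-1], N2=1, N3=0, N4=0, N5=0 → Y1=1, Y2=0 — eliminated
Only N5 stuck-at-1 reproduces the observed Y1=1, Y2=1.

N5 stuck-at-1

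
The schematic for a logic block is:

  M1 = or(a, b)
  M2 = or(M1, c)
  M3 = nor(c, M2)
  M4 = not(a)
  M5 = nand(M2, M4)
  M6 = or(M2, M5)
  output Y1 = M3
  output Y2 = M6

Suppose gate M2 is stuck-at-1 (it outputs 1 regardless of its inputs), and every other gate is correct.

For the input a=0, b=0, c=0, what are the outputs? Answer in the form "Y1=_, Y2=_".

Y1=0, Y2=1

Propagate with M2 forced: M1=0, M2=1 [stuck-at-1], M3=0, M4=1, M5=0, M6=1.
So the outputs are Y1=0, Y2=1. (Without the fault they would be Y1=1, Y2=1.)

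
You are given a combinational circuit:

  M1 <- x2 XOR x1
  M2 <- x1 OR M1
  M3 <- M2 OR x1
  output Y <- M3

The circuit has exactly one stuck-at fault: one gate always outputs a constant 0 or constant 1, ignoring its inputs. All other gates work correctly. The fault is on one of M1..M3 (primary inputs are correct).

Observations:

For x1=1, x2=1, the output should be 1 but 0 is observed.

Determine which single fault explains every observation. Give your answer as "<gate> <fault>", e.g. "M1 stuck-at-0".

M3 stuck-at-0

Fault-free values for test 1 (x1=1, x2=1): M1=0, M2=1, M3=1, giving Y=1. Observed 0.
Test 1: faults giving observed 0 are {M3 stuck-at-0}.
Only M3 stuck-at-0 is consistent with every test.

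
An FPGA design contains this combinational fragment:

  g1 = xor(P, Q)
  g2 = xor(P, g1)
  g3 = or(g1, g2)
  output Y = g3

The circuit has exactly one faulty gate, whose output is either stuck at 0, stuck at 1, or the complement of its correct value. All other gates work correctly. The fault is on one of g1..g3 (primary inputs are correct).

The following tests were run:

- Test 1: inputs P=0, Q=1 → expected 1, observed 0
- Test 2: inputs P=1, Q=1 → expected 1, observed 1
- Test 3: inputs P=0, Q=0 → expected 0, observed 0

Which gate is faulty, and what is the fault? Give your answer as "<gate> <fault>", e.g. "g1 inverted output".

Fault-free values for test 1 (P=0, Q=1): g1=1, g2=1, g3=1, giving Y=1. Observed 0.
Test 1: faults giving observed 0 are {g1 stuck-at-0, g1 inverted output, g3 stuck-at-0, g3 inverted output}.
Test 2 (P=1, Q=1): fault-free g1=0, g2=1, g3=1 → 1; observed 1. Eliminates g3 stuck-at-0, g3 inverted output.
Test 3 (P=0, Q=0): fault-free g1=0, g2=0, g3=0 → 0; observed 0. Eliminates g1 inverted output.
Only g1 stuck-at-0 is consistent with every test.

g1 stuck-at-0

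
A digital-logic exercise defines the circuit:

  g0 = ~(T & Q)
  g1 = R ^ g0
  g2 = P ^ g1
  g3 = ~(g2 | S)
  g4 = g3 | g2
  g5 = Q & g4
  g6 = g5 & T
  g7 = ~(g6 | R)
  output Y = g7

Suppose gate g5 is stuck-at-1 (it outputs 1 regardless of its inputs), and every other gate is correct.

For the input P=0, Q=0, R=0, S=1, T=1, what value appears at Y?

0

Propagate with g5 forced: g0=1, g1=1, g2=1, g3=0, g4=1, g5=1 [stuck-at-1], g6=1, g7=0.
So Y = 0. (Without the fault it would be 1.)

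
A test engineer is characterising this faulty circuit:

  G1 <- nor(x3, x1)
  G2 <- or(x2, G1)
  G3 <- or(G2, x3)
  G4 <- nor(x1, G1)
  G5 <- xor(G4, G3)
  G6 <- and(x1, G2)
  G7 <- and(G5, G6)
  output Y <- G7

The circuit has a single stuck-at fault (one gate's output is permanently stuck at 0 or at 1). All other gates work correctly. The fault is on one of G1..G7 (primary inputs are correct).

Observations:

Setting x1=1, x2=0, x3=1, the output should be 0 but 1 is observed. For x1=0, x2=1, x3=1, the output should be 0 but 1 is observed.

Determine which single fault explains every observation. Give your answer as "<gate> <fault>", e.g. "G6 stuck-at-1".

Fault-free values for test 1 (x1=1, x2=0, x3=1): G1=0, G2=0, G3=1, G4=0, G5=1, G6=0, G7=0, giving Y=0. Observed 1.
Test 1: faults giving observed 1 are {G1 stuck-at-1, G2 stuck-at-1, G6 stuck-at-1, G7 stuck-at-1}.
Test 2 (x1=0, x2=1, x3=1): fault-free G1=0, G2=1, G3=1, G4=1, G5=0, G6=0, G7=0 → 0; observed 1. Eliminates G1 stuck-at-1, G2 stuck-at-1, G6 stuck-at-1.
Only G7 stuck-at-1 is consistent with every test.

G7 stuck-at-1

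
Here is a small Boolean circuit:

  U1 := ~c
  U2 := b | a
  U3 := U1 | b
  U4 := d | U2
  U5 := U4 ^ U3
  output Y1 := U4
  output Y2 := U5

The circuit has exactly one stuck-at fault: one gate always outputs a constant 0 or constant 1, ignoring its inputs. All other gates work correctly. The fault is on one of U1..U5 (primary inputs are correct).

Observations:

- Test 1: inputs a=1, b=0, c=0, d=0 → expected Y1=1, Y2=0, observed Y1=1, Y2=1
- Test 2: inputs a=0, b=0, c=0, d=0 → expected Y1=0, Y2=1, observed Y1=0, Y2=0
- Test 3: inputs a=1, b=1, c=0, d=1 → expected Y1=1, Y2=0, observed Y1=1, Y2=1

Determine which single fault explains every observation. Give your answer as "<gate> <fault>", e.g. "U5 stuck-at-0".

Fault-free values for test 1 (a=1, b=0, c=0, d=0): U1=1, U2=1, U3=1, U4=1, U5=0, giving Y1=1, Y2=0. Observed Y1=1, Y2=1.
Test 1: faults giving observed Y1=1, Y2=1 are {U1 stuck-at-0, U3 stuck-at-0, U5 stuck-at-1}.
Test 2 (a=0, b=0, c=0, d=0): fault-free U1=1, U2=0, U3=1, U4=0, U5=1 → Y1=0, Y2=1; observed Y1=0, Y2=0. Eliminates U5 stuck-at-1.
Test 3 (a=1, b=1, c=0, d=1): fault-free U1=1, U2=1, U3=1, U4=1, U5=0 → Y1=1, Y2=0; observed Y1=1, Y2=1. Eliminates U1 stuck-at-0.
Only U3 stuck-at-0 is consistent with every test.

U3 stuck-at-0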